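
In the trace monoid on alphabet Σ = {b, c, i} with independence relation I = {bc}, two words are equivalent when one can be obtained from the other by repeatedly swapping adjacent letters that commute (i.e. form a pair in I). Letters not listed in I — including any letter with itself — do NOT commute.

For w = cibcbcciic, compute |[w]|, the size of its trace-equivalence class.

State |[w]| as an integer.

drop 0:c onto floor
drop 1:i onto {0:c}
drop 2:b onto {1:i}
drop 3:c onto {1:i}
drop 4:b onto {2:b}
drop 5:c onto {3:c}
drop 6:c onto {5:c}
drop 7:i onto {4:b, 6:c}
drop 8:i onto {7:i}
drop 9:c onto {8:i}
ground layer = {0:c}
drop-orders for the pieces not yet dropped (sum over which currently-grounded one goes next):
  1 to go: {9} 1
  2 to go: {8,9} 1
  3 to go: {7,8,9} 1
  4 to go: {4,7,8,9} 1  {6,7,8,9} 1
  5 to go: {2,4,7,8,9} 1  {4,6,7,8,9} 2  {5,6,7,8,9} 1
  6 to go: {2,4,6,7,8,9} 3  {3,5,6,7,8,9} 1  {4,5,6,7,8,9} 3
  7 to go: {2,4,5,6,7,8,9} 6  {3,4,5,6,7,8,9} 4
  8 to go: {2,3,4,5,6,7,8,9} 10
  if 0:c drops first: 10 orders

10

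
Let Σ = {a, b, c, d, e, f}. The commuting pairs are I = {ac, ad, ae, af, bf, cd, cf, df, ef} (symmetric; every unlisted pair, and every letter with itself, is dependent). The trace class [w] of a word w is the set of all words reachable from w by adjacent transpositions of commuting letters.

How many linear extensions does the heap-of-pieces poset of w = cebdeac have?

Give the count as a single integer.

#0=c has no predecessor
#1=e depends on [0:c]
#2=b depends on [1:e]
#3=d depends on [2:b]
#4=e depends on [3:d]
#5=a depends on [2:b]
#6=c depends on [4:e]
sources: [0:c]
N(rest) = Σ N(rest − s) over sources s of rest; N(one piece) = 1:
  size 1 → [5]=1  [6]=1
  size 2 → [4,6]=1  [5,6]=2
  size 3 → [3,4,6]=1  [4,5,6]=3
  size 4 → [3,4,5,6]=4
  size 5 → [2,3,4,5,6]=4
  first=0(c) contributes 4

4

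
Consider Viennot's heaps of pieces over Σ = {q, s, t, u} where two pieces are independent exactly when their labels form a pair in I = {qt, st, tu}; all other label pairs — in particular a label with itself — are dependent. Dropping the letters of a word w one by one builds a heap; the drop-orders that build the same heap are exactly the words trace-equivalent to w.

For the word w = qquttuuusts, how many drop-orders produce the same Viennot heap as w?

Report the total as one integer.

165

drop 0:q onto floor
drop 1:q onto {0:q}
drop 2:u onto {1:q}
drop 3:t onto floor
drop 4:t onto {3:t}
drop 5:u onto {2:u}
drop 6:u onto {5:u}
drop 7:u onto {6:u}
drop 8:s onto {7:u}
drop 9:t onto {4:t}
drop 10:s onto {8:s}
ground layer = {0:q, 3:t}
drop-orders for the pieces not yet dropped (sum over which currently-grounded one goes next):
  1 to go: {9} 1  {10} 1
  2 to go: {4,9} 1  {8,10} 1  {9,10} 2
  3 to go: {3,4,9} 1  {4,9,10} 3  {7,8,10} 1  {8,9,10} 3
  4 to go: {3,4,9,10} 4  {4,8,9,10} 6  {6,7,8,10} 1  {7,8,9,10} 4
  5 to go: {3,4,8,9,10} 10  {4,7,8,9,10} 10  {5,6,7,8,10} 1  {6,7,8,9,10} 5
  6 to go: {2,5,6,7,8,10} 1  {3,4,7,8,9,10} 20  {4,6,7,8,9,10} 15  {5,6,7,8,9,10} 6
  7 to go: {1,2,5,6,7,8,10} 1  {2,5,6,7,8,9,10} 7  {3,4,6,7,8,9,10} 35  {4,5,6,7,8,9,10} 21
  8 to go: {0,1,2,5,6,7,8,10} 1  {1,2,5,6,7,8,9,10} 8  {2,4,5,6,7,8,9,10} 28  {3,4,5,6,7,8,9,10} 56
  9 to go: {0,1,2,5,6,7,8,9,10} 9  {1,2,4,5,6,7,8,9,10} 36  {2,3,4,5,6,7,8,9,10} 84
  if 0:q drops first: 120 orders
  if 3:t drops first: 45 orders
heap linearizations: 165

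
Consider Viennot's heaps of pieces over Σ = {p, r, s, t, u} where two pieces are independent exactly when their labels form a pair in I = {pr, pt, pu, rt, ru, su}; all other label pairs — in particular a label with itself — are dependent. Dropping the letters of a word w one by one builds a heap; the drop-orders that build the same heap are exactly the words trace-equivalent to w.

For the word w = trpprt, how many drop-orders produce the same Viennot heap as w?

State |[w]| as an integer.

#0=t has no predecessor
#1=r has no predecessor
#2=p has no predecessor
#3=p depends on [2:p]
#4=r depends on [1:r]
#5=t depends on [0:t]
sources: [0:t, 1:r, 2:p]
N(rest) = Σ N(rest − s) over sources s of rest; N(one piece) = 1:
  size 1 → [3]=1  [4]=1  [5]=1
  size 2 → [0,5]=1  [1,4]=1  [2,3]=1  [3,4]=2  [3,5]=2  [4,5]=2
  size 3 → [0,3,5]=3  [0,4,5]=3  [1,3,4]=3  [1,4,5]=3  [2,3,4]=3  [2,3,5]=3  [3,4,5]=6
  size 4 → [0,1,4,5]=6  [0,2,3,5]=6  [0,3,4,5]=12  [1,2,3,4]=6  [1,3,4,5]=12  [2,3,4,5]=12
  first=0(t) contributes 30
  first=1(r) contributes 30
  first=2(p) contributes 30
|[w]| = 90

90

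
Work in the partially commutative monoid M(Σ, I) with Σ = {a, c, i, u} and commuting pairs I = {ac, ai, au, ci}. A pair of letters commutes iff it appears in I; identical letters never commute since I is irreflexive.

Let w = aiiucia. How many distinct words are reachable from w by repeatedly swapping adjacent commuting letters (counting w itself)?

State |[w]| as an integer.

drop 0:a onto floor
drop 1:i onto floor
drop 2:i onto {1:i}
drop 3:u onto {2:i}
drop 4:c onto {3:u}
drop 5:i onto {3:u}
drop 6:a onto {0:a}
ground layer = {0:a, 1:i}
drop-orders for the pieces not yet dropped (sum over which currently-grounded one goes next):
  1 to go: {4} 1  {5} 1  {6} 1
  2 to go: {0,6} 1  {4,5} 2  {4,6} 2  {5,6} 2
  3 to go: {0,4,6} 3  {0,5,6} 3  {3,4,5} 2  {4,5,6} 6
  4 to go: {0,4,5,6} 12  {2,3,4,5} 2  {3,4,5,6} 8
  5 to go: {0,3,4,5,6} 20  {1,2,3,4,5} 2  {2,3,4,5,6} 10
  if 0:a drops first: 12 orders
  if 1:i drops first: 30 orders
heap linearizations: 42

42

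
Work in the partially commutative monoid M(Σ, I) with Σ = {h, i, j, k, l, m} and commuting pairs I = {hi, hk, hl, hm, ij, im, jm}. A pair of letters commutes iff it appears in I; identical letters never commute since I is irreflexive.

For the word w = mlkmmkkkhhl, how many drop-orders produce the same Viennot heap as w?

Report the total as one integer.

55

piece 0:m — minimal
piece 1:l rests on {0:m}
piece 2:k rests on {1:l}
piece 3:m rests on {2:k}
piece 4:m rests on {3:m}
piece 5:k rests on {4:m}
piece 6:k rests on {5:k}
piece 7:k rests on {6:k}
piece 8:h — minimal
piece 9:h rests on {8:h}
piece 10:l rests on {7:k}
minimal pieces: {0:m, 8:h}
ways to finish when only these pieces remain (= sum over removing one remaining piece with nothing left below it):
  1 left: {9}→1  {10}→1
  2 left: {7,10}→1  {8,9}→1  {9,10}→2
  3 left: {6,7,10}→1  {7,9,10}→3  {8,9,10}→3
  4 left: {5,6,7,10}→1  {6,7,9,10}→4  {7,8,9,10}→6
  5 left: {4,5,6,7,10}→1  {5,6,7,9,10}→5  {6,7,8,9,10}→10
  6 left: {3,4,5,6,7,10}→1  {4,5,6,7,9,10}→6  {5,6,7,8,9,10}→15
  7 left: {2,3,4,5,6,7,10}→1  {3,4,5,6,7,9,10}→7  {4,5,6,7,8,9,10}→21
  8 left: {1,2,3,4,5,6,7,10}→1  {2,3,4,5,6,7,9,10}→8  {3,4,5,6,7,8,9,10}→28
  9 left: {0,1,2,3,4,5,6,7,10}→1  {1,2,3,4,5,6,7,9,10}→9  {2,3,4,5,6,7,8,9,10}→36
  placing 0:m first → 45 extensions
  placing 8:h first → 10 extensions
total linear extensions = 55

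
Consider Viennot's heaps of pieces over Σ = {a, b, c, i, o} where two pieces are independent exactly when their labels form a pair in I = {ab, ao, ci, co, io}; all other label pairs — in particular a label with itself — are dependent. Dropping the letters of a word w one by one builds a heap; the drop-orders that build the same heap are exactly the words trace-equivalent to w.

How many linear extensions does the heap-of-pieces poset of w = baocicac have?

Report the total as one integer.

#0=b has no predecessor
#1=a has no predecessor
#2=o depends on [0:b]
#3=c depends on [0:b, 1:a]
#4=i depends on [0:b, 1:a]
#5=c depends on [3:c]
#6=a depends on [4:i, 5:c]
#7=c depends on [6:a]
sources: [0:b, 1:a]
N(rest) = Σ N(rest − s) over sources s of rest; N(one piece) = 1:
  size 1 → [2]=1  [7]=1
  size 2 → [2,7]=2  [6,7]=1
  size 3 → [2,6,7]=3  [4,6,7]=1  [5,6,7]=1
  size 4 → [2,4,6,7]=4  [2,5,6,7]=4  [3,5,6,7]=1  [4,5,6,7]=2
  size 5 → [2,3,5,6,7]=5  [2,4,5,6,7]=10  [3,4,5,6,7]=3
  size 6 → [1,3,4,5,6,7]=3  [2,3,4,5,6,7]=18
  first=0(b) contributes 21
  first=1(a) contributes 18
|[w]| = 39

39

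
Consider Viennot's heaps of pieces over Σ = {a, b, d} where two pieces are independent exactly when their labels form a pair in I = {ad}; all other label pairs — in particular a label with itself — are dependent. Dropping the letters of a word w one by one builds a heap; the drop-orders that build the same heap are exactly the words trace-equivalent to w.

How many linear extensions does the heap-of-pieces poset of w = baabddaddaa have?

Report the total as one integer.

drop 0:b onto floor
drop 1:a onto {0:b}
drop 2:a onto {1:a}
drop 3:b onto {2:a}
drop 4:d onto {3:b}
drop 5:d onto {4:d}
drop 6:a onto {3:b}
drop 7:d onto {5:d}
drop 8:d onto {7:d}
drop 9:a onto {6:a}
drop 10:a onto {9:a}
ground layer = {0:b}
drop-orders for the pieces not yet dropped (sum over which currently-grounded one goes next):
  1 to go: {8} 1  {10} 1
  2 to go: {7,8} 1  {8,10} 2  {9,10} 1
  3 to go: {5,7,8} 1  {6,9,10} 1  {7,8,10} 3  {8,9,10} 3
  4 to go: {4,5,7,8} 1  {5,7,8,10} 4  {6,8,9,10} 4  {7,8,9,10} 6
  5 to go: {4,5,7,8,10} 5  {5,7,8,9,10} 10  {6,7,8,9,10} 10
  6 to go: {4,5,7,8,9,10} 15  {5,6,7,8,9,10} 20
  7 to go: {4,5,6,7,8,9,10} 35
  8 to go: {3,4,5,6,7,8,9,10} 35
  9 to go: {2,3,4,5,6,7,8,9,10} 35
  if 0:b drops first: 35 orders

35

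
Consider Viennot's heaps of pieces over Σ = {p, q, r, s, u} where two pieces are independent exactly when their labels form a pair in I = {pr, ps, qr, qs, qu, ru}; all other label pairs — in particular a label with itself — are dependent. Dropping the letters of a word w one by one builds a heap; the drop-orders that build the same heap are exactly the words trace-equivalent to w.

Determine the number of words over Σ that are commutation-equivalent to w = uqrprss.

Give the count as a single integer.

0(u) covers ∅
1(q) covers ∅
2(r) covers ∅
3(p) covers 0:u, 1:q
4(r) covers 2:r
5(s) covers 0:u, 4:r
6(s) covers 5:s
floor of heap: 0:u, 1:q, 2:r
completions by unplaced set U, small U first (add the entries for U minus each lowest piece of U):
  |U|=1: {3}:1  {6}:1
  |U|=2: {1,3}:1  {3,6}:2  {5,6}:1
  |U|=3: {1,3,6}:3  {3,5,6}:3  {4,5,6}:1
  |U|=4: {0,3,5,6}:3  {1,3,5,6}:6  {2,4,5,6}:1  {3,4,5,6}:4
  |U|=5: {0,1,3,5,6}:9  {0,3,4,5,6}:7  {1,3,4,5,6}:10  {2,3,4,5,6}:5
  start at 0(u): 15
  start at 1(q): 12
  start at 2(r): 26
sum over floor = 53

53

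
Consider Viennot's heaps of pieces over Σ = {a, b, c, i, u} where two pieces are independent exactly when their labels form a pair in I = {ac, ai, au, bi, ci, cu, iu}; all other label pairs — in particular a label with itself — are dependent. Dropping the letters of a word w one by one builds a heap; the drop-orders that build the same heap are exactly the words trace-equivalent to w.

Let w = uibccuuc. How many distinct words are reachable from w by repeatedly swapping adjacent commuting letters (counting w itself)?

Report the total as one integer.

80

0(u) covers ∅
1(i) covers ∅
2(b) covers 0:u
3(c) covers 2:b
4(c) covers 3:c
5(u) covers 2:b
6(u) covers 5:u
7(c) covers 4:c
floor of heap: 0:u, 1:i
completions by unplaced set U, small U first (add the entries for U minus each lowest piece of U):
  |U|=1: {1}:1  {6}:1  {7}:1
  |U|=2: {1,6}:2  {1,7}:2  {4,7}:1  {5,6}:1  {6,7}:2
  |U|=3: {1,4,7}:3  {1,5,6}:3  {1,6,7}:6  {3,4,7}:1  {4,6,7}:3  {5,6,7}:3
  |U|=4: {1,3,4,7}:4  {1,4,6,7}:12  {1,5,6,7}:12  {3,4,6,7}:4  {4,5,6,7}:6
  |U|=5: {1,3,4,6,7}:20  {1,4,5,6,7}:30  {3,4,5,6,7}:10
  |U|=6: {1,3,4,5,6,7}:60  {2,3,4,5,6,7}:10
  start at 0(u): 70
  start at 1(i): 10
sum over floor = 80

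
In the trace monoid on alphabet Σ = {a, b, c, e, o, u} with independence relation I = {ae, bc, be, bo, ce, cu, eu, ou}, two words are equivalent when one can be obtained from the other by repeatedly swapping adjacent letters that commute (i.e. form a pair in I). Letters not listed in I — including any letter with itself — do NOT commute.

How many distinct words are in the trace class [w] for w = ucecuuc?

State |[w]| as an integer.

140

piece 0:u — minimal
piece 1:c — minimal
piece 2:e — minimal
piece 3:c rests on {1:c}
piece 4:u rests on {0:u}
piece 5:u rests on {4:u}
piece 6:c rests on {3:c}
minimal pieces: {0:u, 1:c, 2:e}
ways to finish when only these pieces remain (= sum over removing one remaining piece with nothing left below it):
  1 left: {2}→1  {5}→1  {6}→1
  2 left: {2,5}→2  {2,6}→2  {3,6}→1  {4,5}→1  {5,6}→2
  3 left: {0,4,5}→1  {1,3,6}→1  {2,3,6}→3  {2,4,5}→3  {2,5,6}→6  {3,5,6}→3  {4,5,6}→3
  4 left: {0,2,4,5}→4  {0,4,5,6}→4  {1,2,3,6}→4  {1,3,5,6}→4  {2,3,5,6}→12  {2,4,5,6}→12  {3,4,5,6}→6
  5 left: {0,2,4,5,6}→20  {0,3,4,5,6}→10  {1,2,3,5,6}→20  {1,3,4,5,6}→10  {2,3,4,5,6}→30
  placing 0:u first → 60 extensions
  placing 1:c first → 60 extensions
  placing 2:e first → 20 extensions
total linear extensions = 140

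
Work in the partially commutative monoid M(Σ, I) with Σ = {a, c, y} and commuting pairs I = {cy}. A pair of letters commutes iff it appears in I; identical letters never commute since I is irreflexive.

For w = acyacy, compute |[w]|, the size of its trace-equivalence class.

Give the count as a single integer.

0(a) covers ∅
1(c) covers 0:a
2(y) covers 0:a
3(a) covers 1:c, 2:y
4(c) covers 3:a
5(y) covers 3:a
floor of heap: 0:a
completions by unplaced set U, small U first (add the entries for U minus each lowest piece of U):
  |U|=1: {4}:1  {5}:1
  |U|=2: {4,5}:2
  |U|=3: {3,4,5}:2
  |U|=4: {1,3,4,5}:2  {2,3,4,5}:2
  start at 0(a): 4

4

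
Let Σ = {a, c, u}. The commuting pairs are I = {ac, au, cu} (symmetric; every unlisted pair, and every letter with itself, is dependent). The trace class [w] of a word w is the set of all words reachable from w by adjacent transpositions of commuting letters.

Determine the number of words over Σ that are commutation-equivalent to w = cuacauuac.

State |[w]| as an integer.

piece 0:c — minimal
piece 1:u — minimal
piece 2:a — minimal
piece 3:c rests on {0:c}
piece 4:a rests on {2:a}
piece 5:u rests on {1:u}
piece 6:u rests on {5:u}
piece 7:a rests on {4:a}
piece 8:c rests on {3:c}
minimal pieces: {0:c, 1:u, 2:a}
ways to finish when only these pieces remain (= sum over removing one remaining piece with nothing left below it):
  1 left: {6}→1  {7}→1  {8}→1
  2 left: {3,8}→1  {4,7}→1  {5,6}→1  {6,7}→2  {6,8}→2  {7,8}→2
  3 left: {0,3,8}→1  {1,5,6}→1  {2,4,7}→1  {3,6,8}→3  {3,7,8}→3  {4,6,7}→3  {4,7,8}→3  {5,6,7}→3  {5,6,8}→3  {6,7,8}→6
  4 left: {0,3,6,8}→4  {0,3,7,8}→4  {1,5,6,7}→4  {1,5,6,8}→4  {2,4,6,7}→4  {2,4,7,8}→4  {3,4,7,8}→6  {3,5,6,8}→6  {3,6,7,8}→12  {4,5,6,7}→6  {4,6,7,8}→12  {5,6,7,8}→12
  5 left: {0,3,4,7,8}→10  {0,3,5,6,8}→10  {0,3,6,7,8}→20  {1,3,5,6,8}→10  {1,4,5,6,7}→10  {1,5,6,7,8}→20  {2,3,4,7,8}→10  {2,4,5,6,7}→10  {2,4,6,7,8}→20  {3,4,6,7,8}→30  {3,5,6,7,8}→30  {4,5,6,7,8}→30
  6 left: {0,1,3,5,6,8}→20  {0,2,3,4,7,8}→20  {0,3,4,6,7,8}→60  {0,3,5,6,7,8}→60  {1,2,4,5,6,7}→20  {1,3,5,6,7,8}→60  {1,4,5,6,7,8}→60  {2,3,4,6,7,8}→60  {2,4,5,6,7,8}→60  {3,4,5,6,7,8}→90
  7 left: {0,1,3,5,6,7,8}→140  {0,2,3,4,6,7,8}→140  {0,3,4,5,6,7,8}→210  {1,2,4,5,6,7,8}→140  {1,3,4,5,6,7,8}→210  {2,3,4,5,6,7,8}→210
  placing 0:c first → 560 extensions
  placing 1:u first → 560 extensions
  placing 2:a first → 560 extensions
total linear extensions = 1680

1680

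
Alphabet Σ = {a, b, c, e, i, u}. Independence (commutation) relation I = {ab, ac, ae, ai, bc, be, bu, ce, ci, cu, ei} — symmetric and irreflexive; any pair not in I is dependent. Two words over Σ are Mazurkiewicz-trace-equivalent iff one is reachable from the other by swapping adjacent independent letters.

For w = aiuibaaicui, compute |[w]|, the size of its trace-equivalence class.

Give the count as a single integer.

piece 0:a — minimal
piece 1:i — minimal
piece 2:u rests on {0:a, 1:i}
piece 3:i rests on {2:u}
piece 4:b rests on {3:i}
piece 5:a rests on {2:u}
piece 6:a rests on {5:a}
piece 7:i rests on {4:b}
piece 8:c — minimal
piece 9:u rests on {6:a, 7:i}
piece 10:i rests on {9:u}
minimal pieces: {0:a, 1:i, 8:c}
ways to finish when only these pieces remain (= sum over removing one remaining piece with nothing left below it):
  1 left: {8}→1  {10}→1
  2 left: {8,10}→2  {9,10}→1
  3 left: {6,9,10}→1  {7,9,10}→1  {8,9,10}→3
  4 left: {4,7,9,10}→1  {5,6,9,10}→1  {6,7,9,10}→2  {6,8,9,10}→4  {7,8,9,10}→4
  5 left: {3,4,7,9,10}→1  {4,6,7,9,10}→3  {4,7,8,9,10}→5  {5,6,7,9,10}→3  {5,6,8,9,10}→5  {6,7,8,9,10}→10
  6 left: {3,4,6,7,9,10}→4  {3,4,7,8,9,10}→6  {4,5,6,7,9,10}→6  {4,6,7,8,9,10}→18  {5,6,7,8,9,10}→18
  7 left: {3,4,5,6,7,9,10}→10  {3,4,6,7,8,9,10}→28  {4,5,6,7,8,9,10}→42
  8 left: {2,3,4,5,6,7,9,10}→10  {3,4,5,6,7,8,9,10}→80
  9 left: {0,2,3,4,5,6,7,9,10}→10  {1,2,3,4,5,6,7,9,10}→10  {2,3,4,5,6,7,8,9,10}→90
  placing 0:a first → 100 extensions
  placing 1:i first → 100 extensions
  placing 8:c first → 20 extensions
total linear extensions = 220

220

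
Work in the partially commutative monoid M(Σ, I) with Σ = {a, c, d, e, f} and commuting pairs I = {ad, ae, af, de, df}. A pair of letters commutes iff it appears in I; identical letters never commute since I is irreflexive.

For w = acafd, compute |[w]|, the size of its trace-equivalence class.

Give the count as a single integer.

drop 0:a onto floor
drop 1:c onto {0:a}
drop 2:a onto {1:c}
drop 3:f onto {1:c}
drop 4:d onto {1:c}
ground layer = {0:a}
drop-orders for the pieces not yet dropped (sum over which currently-grounded one goes next):
  1 to go: {2} 1  {3} 1  {4} 1
  2 to go: {2,3} 2  {2,4} 2  {3,4} 2
  3 to go: {2,3,4} 6
  if 0:a drops first: 6 orders

6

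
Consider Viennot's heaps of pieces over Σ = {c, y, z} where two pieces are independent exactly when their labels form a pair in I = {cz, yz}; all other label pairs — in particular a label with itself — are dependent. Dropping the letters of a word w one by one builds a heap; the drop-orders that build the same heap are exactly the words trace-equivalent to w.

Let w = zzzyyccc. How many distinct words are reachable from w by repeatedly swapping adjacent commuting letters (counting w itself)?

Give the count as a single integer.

piece 0:z — minimal
piece 1:z rests on {0:z}
piece 2:z rests on {1:z}
piece 3:y — minimal
piece 4:y rests on {3:y}
piece 5:c rests on {4:y}
piece 6:c rests on {5:c}
piece 7:c rests on {6:c}
minimal pieces: {0:z, 3:y}
ways to finish when only these pieces remain (= sum over removing one remaining piece with nothing left below it):
  1 left: {2}→1  {7}→1
  2 left: {1,2}→1  {2,7}→2  {6,7}→1
  3 left: {0,1,2}→1  {1,2,7}→3  {2,6,7}→3  {5,6,7}→1
  4 left: {0,1,2,7}→4  {1,2,6,7}→6  {2,5,6,7}→4  {4,5,6,7}→1
  5 left: {0,1,2,6,7}→10  {1,2,5,6,7}→10  {2,4,5,6,7}→5  {3,4,5,6,7}→1
  6 left: {0,1,2,5,6,7}→20  {1,2,4,5,6,7}→15  {2,3,4,5,6,7}→6
  placing 0:z first → 21 extensions
  placing 3:y first → 35 extensions
total linear extensions = 56

56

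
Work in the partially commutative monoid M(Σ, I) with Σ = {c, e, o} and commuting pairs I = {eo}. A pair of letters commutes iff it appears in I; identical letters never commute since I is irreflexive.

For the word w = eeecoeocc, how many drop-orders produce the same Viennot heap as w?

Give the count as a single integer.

0(e) covers ∅
1(e) covers 0:e
2(e) covers 1:e
3(c) covers 2:e
4(o) covers 3:c
5(e) covers 3:c
6(o) covers 4:o
7(c) covers 5:e, 6:o
8(c) covers 7:c
floor of heap: 0:e
completions by unplaced set U, small U first (add the entries for U minus each lowest piece of U):
  |U|=1: {8}:1
  |U|=2: {7,8}:1
  |U|=3: {5,7,8}:1  {6,7,8}:1
  |U|=4: {4,6,7,8}:1  {5,6,7,8}:2
  |U|=5: {4,5,6,7,8}:3
  |U|=6: {3,4,5,6,7,8}:3
  |U|=7: {2,3,4,5,6,7,8}:3
  start at 0(e): 3

3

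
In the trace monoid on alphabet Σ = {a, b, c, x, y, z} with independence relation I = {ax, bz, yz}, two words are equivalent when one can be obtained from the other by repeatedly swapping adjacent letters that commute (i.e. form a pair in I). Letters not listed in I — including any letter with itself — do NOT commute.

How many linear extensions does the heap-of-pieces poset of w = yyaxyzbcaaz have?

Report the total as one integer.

6

piece 0:y — minimal
piece 1:y rests on {0:y}
piece 2:a rests on {1:y}
piece 3:x rests on {1:y}
piece 4:y rests on {2:a, 3:x}
piece 5:z rests on {2:a, 3:x}
piece 6:b rests on {4:y}
piece 7:c rests on {5:z, 6:b}
piece 8:a rests on {7:c}
piece 9:a rests on {8:a}
piece 10:z rests on {9:a}
minimal pieces: {0:y}
ways to finish when only these pieces remain (= sum over removing one remaining piece with nothing left below it):
  1 left: {10}→1
  2 left: {9,10}→1
  3 left: {8,9,10}→1
  4 left: {7,8,9,10}→1
  5 left: {5,7,8,9,10}→1  {6,7,8,9,10}→1
  6 left: {4,6,7,8,9,10}→1  {5,6,7,8,9,10}→2
  7 left: {4,5,6,7,8,9,10}→3
  8 left: {2,4,5,6,7,8,9,10}→3  {3,4,5,6,7,8,9,10}→3
  9 left: {2,3,4,5,6,7,8,9,10}→6
  placing 0:y first → 6 extensions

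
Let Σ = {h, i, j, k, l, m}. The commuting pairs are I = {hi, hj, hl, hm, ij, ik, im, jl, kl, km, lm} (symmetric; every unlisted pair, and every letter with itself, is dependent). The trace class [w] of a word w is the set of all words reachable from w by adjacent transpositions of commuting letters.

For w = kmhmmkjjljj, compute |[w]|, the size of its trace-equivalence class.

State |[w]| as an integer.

220

0(k) covers ∅
1(m) covers ∅
2(h) covers 0:k
3(m) covers 1:m
4(m) covers 3:m
5(k) covers 2:h
6(j) covers 4:m, 5:k
7(j) covers 6:j
8(l) covers ∅
9(j) covers 7:j
10(j) covers 9:j
floor of heap: 0:k, 1:m, 8:l
completions by unplaced set U, small U first (add the entries for U minus each lowest piece of U):
  |U|=1: {8}:1  {10}:1
  |U|=2: {8,10}:2  {9,10}:1
  |U|=3: {7,9,10}:1  {8,9,10}:3
  |U|=4: {6,7,9,10}:1  {7,8,9,10}:4
  |U|=5: {4,6,7,9,10}:1  {5,6,7,9,10}:1  {6,7,8,9,10}:5
  |U|=6: {2,5,6,7,9,10}:1  {3,4,6,7,9,10}:1  {4,5,6,7,9,10}:2  {4,6,7,8,9,10}:6  {5,6,7,8,9,10}:6
  |U|=7: {0,2,5,6,7,9,10}:1  {1,3,4,6,7,9,10}:1  {2,4,5,6,7,9,10}:3  {2,5,6,7,8,9,10}:7  {3,4,5,6,7,9,10}:3  {3,4,6,7,8,9,10}:7  {4,5,6,7,8,9,10}:14
  |U|=8: {0,2,4,5,6,7,9,10}:4  {0,2,5,6,7,8,9,10}:8  {1,3,4,5,6,7,9,10}:4  {1,3,4,6,7,8,9,10}:8  {2,3,4,5,6,7,9,10}:6  {2,4,5,6,7,8,9,10}:24  {3,4,5,6,7,8,9,10}:24
  |U|=9: {0,2,3,4,5,6,7,9,10}:10  {0,2,4,5,6,7,8,9,10}:36  {1,2,3,4,5,6,7,9,10}:10  {1,3,4,5,6,7,8,9,10}:36  {2,3,4,5,6,7,8,9,10}:54
  start at 0(k): 100
  start at 1(m): 100
  start at 8(l): 20
sum over floor = 220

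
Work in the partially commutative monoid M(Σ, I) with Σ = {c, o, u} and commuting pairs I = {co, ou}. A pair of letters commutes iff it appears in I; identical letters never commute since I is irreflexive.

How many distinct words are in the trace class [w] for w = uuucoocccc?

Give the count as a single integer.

45

#0=u has no predecessor
#1=u depends on [0:u]
#2=u depends on [1:u]
#3=c depends on [2:u]
#4=o has no predecessor
#5=o depends on [4:o]
#6=c depends on [3:c]
#7=c depends on [6:c]
#8=c depends on [7:c]
#9=c depends on [8:c]
sources: [0:u, 4:o]
N(rest) = Σ N(rest − s) over sources s of rest; N(one piece) = 1:
  size 1 → [5]=1  [9]=1
  size 2 → [4,5]=1  [5,9]=2  [8,9]=1
  size 3 → [4,5,9]=3  [5,8,9]=3  [7,8,9]=1
  size 4 → [4,5,8,9]=6  [5,7,8,9]=4  [6,7,8,9]=1
  size 5 → [3,6,7,8,9]=1  [4,5,7,8,9]=10  [5,6,7,8,9]=5
  size 6 → [2,3,6,7,8,9]=1  [3,5,6,7,8,9]=6  [4,5,6,7,8,9]=15
  size 7 → [1,2,3,6,7,8,9]=1  [2,3,5,6,7,8,9]=7  [3,4,5,6,7,8,9]=21
  size 8 → [0,1,2,3,6,7,8,9]=1  [1,2,3,5,6,7,8,9]=8  [2,3,4,5,6,7,8,9]=28
  first=0(u) contributes 36
  first=4(o) contributes 9
|[w]| = 45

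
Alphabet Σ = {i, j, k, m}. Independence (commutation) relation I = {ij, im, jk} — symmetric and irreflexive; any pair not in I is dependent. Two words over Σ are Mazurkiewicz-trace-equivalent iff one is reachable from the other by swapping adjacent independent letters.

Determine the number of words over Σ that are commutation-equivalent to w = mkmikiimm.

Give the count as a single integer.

12

0(m) covers ∅
1(k) covers 0:m
2(m) covers 1:k
3(i) covers 1:k
4(k) covers 2:m, 3:i
5(i) covers 4:k
6(i) covers 5:i
7(m) covers 4:k
8(m) covers 7:m
floor of heap: 0:m
completions by unplaced set U, small U first (add the entries for U minus each lowest piece of U):
  |U|=1: {6}:1  {8}:1
  |U|=2: {5,6}:1  {6,8}:2  {7,8}:1
  |U|=3: {5,6,8}:3  {6,7,8}:3
  |U|=4: {5,6,7,8}:6
  |U|=5: {4,5,6,7,8}:6
  |U|=6: {2,4,5,6,7,8}:6  {3,4,5,6,7,8}:6
  |U|=7: {2,3,4,5,6,7,8}:12
  start at 0(m): 12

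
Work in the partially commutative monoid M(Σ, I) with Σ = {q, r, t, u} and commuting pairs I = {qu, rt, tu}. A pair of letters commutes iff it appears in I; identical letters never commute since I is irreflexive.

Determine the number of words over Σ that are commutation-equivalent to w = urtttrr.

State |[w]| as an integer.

35

piece 0:u — minimal
piece 1:r rests on {0:u}
piece 2:t — minimal
piece 3:t rests on {2:t}
piece 4:t rests on {3:t}
piece 5:r rests on {1:r}
piece 6:r rests on {5:r}
minimal pieces: {0:u, 2:t}
ways to finish when only these pieces remain (= sum over removing one remaining piece with nothing left below it):
  1 left: {4}→1  {6}→1
  2 left: {3,4}→1  {4,6}→2  {5,6}→1
  3 left: {1,5,6}→1  {2,3,4}→1  {3,4,6}→3  {4,5,6}→3
  4 left: {0,1,5,6}→1  {1,4,5,6}→4  {2,3,4,6}→4  {3,4,5,6}→6
  5 left: {0,1,4,5,6}→5  {1,3,4,5,6}→10  {2,3,4,5,6}→10
  placing 0:u first → 20 extensions
  placing 2:t first → 15 extensions
total linear extensions = 35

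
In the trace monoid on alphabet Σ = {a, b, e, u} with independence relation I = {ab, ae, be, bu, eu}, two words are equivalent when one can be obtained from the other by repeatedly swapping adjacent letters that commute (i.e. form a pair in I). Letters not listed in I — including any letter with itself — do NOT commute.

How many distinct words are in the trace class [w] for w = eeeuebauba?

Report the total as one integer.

piece 0:e — minimal
piece 1:e rests on {0:e}
piece 2:e rests on {1:e}
piece 3:u — minimal
piece 4:e rests on {2:e}
piece 5:b — minimal
piece 6:a rests on {3:u}
piece 7:u rests on {6:a}
piece 8:b rests on {5:b}
piece 9:a rests on {7:u}
minimal pieces: {0:e, 3:u, 5:b}
ways to finish when only these pieces remain (= sum over removing one remaining piece with nothing left below it):
  1 left: {4}→1  {8}→1  {9}→1
  2 left: {2,4}→1  {4,8}→2  {4,9}→2  {5,8}→1  {7,9}→1  {8,9}→2
  3 left: {1,2,4}→1  {2,4,8}→3  {2,4,9}→3  {4,5,8}→3  {4,7,9}→3  {4,8,9}→6  {5,8,9}→3  {6,7,9}→1  {7,8,9}→3
  4 left: {0,1,2,4}→1  {1,2,4,8}→4  {1,2,4,9}→4  {2,4,5,8}→6  {2,4,7,9}→6  {2,4,8,9}→12  {3,6,7,9}→1  {4,5,8,9}→12  {4,6,7,9}→4  {4,7,8,9}→12  {5,7,8,9}→6  {6,7,8,9}→4
  5 left: {0,1,2,4,8}→5  {0,1,2,4,9}→5  {1,2,4,5,8}→10  {1,2,4,7,9}→10  {1,2,4,8,9}→20  {2,4,5,8,9}→30  {2,4,6,7,9}→10  {2,4,7,8,9}→30  {3,4,6,7,9}→5  {3,6,7,8,9}→5  {4,5,7,8,9}→30  {4,6,7,8,9}→20  {5,6,7,8,9}→10
  6 left: {0,1,2,4,5,8}→15  {0,1,2,4,7,9}→15  {0,1,2,4,8,9}→30  {1,2,4,5,8,9}→60  {1,2,4,6,7,9}→20  {1,2,4,7,8,9}→60  {2,3,4,6,7,9}→15  {2,4,5,7,8,9}→90  {2,4,6,7,8,9}→60  {3,4,6,7,8,9}→30  {3,5,6,7,8,9}→15  {4,5,6,7,8,9}→60
  7 left: {0,1,2,4,5,8,9}→105  {0,1,2,4,6,7,9}→35  {0,1,2,4,7,8,9}→105  {1,2,3,4,6,7,9}→35  {1,2,4,5,7,8,9}→210  {1,2,4,6,7,8,9}→140  {2,3,4,6,7,8,9}→105  {2,4,5,6,7,8,9}→210  {3,4,5,6,7,8,9}→105
  8 left: {0,1,2,3,4,6,7,9}→70  {0,1,2,4,5,7,8,9}→420  {0,1,2,4,6,7,8,9}→280  {1,2,3,4,6,7,8,9}→280  {1,2,4,5,6,7,8,9}→560  {2,3,4,5,6,7,8,9}→420
  placing 0:e first → 1260 extensions
  placing 3:u first → 1260 extensions
  placing 5:b first → 630 extensions
total linear extensions = 3150

3150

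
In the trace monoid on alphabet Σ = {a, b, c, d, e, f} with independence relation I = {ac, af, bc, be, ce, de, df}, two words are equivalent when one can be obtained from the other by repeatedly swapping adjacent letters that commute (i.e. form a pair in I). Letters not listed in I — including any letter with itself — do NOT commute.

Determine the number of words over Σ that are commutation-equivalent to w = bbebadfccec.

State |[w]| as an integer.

56

drop 0:b onto floor
drop 1:b onto {0:b}
drop 2:e onto floor
drop 3:b onto {1:b}
drop 4:a onto {2:e, 3:b}
drop 5:d onto {4:a}
drop 6:f onto {2:e, 3:b}
drop 7:c onto {5:d, 6:f}
drop 8:c onto {7:c}
drop 9:e onto {4:a, 6:f}
drop 10:c onto {8:c}
ground layer = {0:b, 2:e}
drop-orders for the pieces not yet dropped (sum over which currently-grounded one goes next):
  1 to go: {9} 1  {10} 1
  2 to go: {8,10} 1  {9,10} 2
  3 to go: {7,8,10} 1  {8,9,10} 3
  4 to go: {5,7,8,10} 1  {7,8,9,10} 4
  5 to go: {5,7,8,9,10} 5  {6,7,8,9,10} 4
  6 to go: {4,5,7,8,9,10} 5  {5,6,7,8,9,10} 9
  7 to go: {4,5,6,7,8,9,10} 14
  8 to go: {2,4,5,6,7,8,9,10} 14  {3,4,5,6,7,8,9,10} 14
  9 to go: {1,3,4,5,6,7,8,9,10} 14  {2,3,4,5,6,7,8,9,10} 28
  if 0:b drops first: 42 orders
  if 2:e drops first: 14 orders
heap linearizations: 56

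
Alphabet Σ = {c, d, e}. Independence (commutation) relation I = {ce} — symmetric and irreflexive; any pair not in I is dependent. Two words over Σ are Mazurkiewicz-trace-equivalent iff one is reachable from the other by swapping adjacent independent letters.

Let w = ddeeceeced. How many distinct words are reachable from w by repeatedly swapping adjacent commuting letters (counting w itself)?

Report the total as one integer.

21

drop 0:d onto floor
drop 1:d onto {0:d}
drop 2:e onto {1:d}
drop 3:e onto {2:e}
drop 4:c onto {1:d}
drop 5:e onto {3:e}
drop 6:e onto {5:e}
drop 7:c onto {4:c}
drop 8:e onto {6:e}
drop 9:d onto {7:c, 8:e}
ground layer = {0:d}
drop-orders for the pieces not yet dropped (sum over which currently-grounded one goes next):
  1 to go: {9} 1
  2 to go: {7,9} 1  {8,9} 1
  3 to go: {4,7,9} 1  {6,8,9} 1  {7,8,9} 2
  4 to go: {4,7,8,9} 3  {5,6,8,9} 1  {6,7,8,9} 3
  5 to go: {3,5,6,8,9} 1  {4,6,7,8,9} 6  {5,6,7,8,9} 4
  6 to go: {2,3,5,6,8,9} 1  {3,5,6,7,8,9} 5  {4,5,6,7,8,9} 10
  7 to go: {2,3,5,6,7,8,9} 6  {3,4,5,6,7,8,9} 15
  8 to go: {2,3,4,5,6,7,8,9} 21
  if 0:d drops first: 21 orders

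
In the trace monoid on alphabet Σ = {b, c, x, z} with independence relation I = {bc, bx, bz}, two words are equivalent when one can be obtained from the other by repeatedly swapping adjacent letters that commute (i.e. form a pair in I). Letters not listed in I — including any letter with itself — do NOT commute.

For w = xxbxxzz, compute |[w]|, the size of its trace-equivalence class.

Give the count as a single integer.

7

drop 0:x onto floor
drop 1:x onto {0:x}
drop 2:b onto floor
drop 3:x onto {1:x}
drop 4:x onto {3:x}
drop 5:z onto {4:x}
drop 6:z onto {5:z}
ground layer = {0:x, 2:b}
drop-orders for the pieces not yet dropped (sum over which currently-grounded one goes next):
  1 to go: {2} 1  {6} 1
  2 to go: {2,6} 2  {5,6} 1
  3 to go: {2,5,6} 3  {4,5,6} 1
  4 to go: {2,4,5,6} 4  {3,4,5,6} 1
  5 to go: {1,3,4,5,6} 1  {2,3,4,5,6} 5
  if 0:x drops first: 6 orders
  if 2:b drops first: 1 orders
heap linearizations: 7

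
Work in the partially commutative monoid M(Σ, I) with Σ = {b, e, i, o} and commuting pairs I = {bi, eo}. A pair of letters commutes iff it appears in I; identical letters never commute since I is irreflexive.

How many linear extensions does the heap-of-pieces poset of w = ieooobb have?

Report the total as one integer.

4

piece 0:i — minimal
piece 1:e rests on {0:i}
piece 2:o rests on {0:i}
piece 3:o rests on {2:o}
piece 4:o rests on {3:o}
piece 5:b rests on {1:e, 4:o}
piece 6:b rests on {5:b}
minimal pieces: {0:i}
ways to finish when only these pieces remain (= sum over removing one remaining piece with nothing left below it):
  1 left: {6}→1
  2 left: {5,6}→1
  3 left: {1,5,6}→1  {4,5,6}→1
  4 left: {1,4,5,6}→2  {3,4,5,6}→1
  5 left: {1,3,4,5,6}→3  {2,3,4,5,6}→1
  placing 0:i first → 4 extensions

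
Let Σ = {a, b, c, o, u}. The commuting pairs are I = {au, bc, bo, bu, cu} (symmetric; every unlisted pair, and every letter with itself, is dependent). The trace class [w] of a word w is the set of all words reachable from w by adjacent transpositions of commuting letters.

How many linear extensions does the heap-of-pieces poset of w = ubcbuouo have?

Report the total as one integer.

84

drop 0:u onto floor
drop 1:b onto floor
drop 2:c onto floor
drop 3:b onto {1:b}
drop 4:u onto {0:u}
drop 5:o onto {2:c, 4:u}
drop 6:u onto {5:o}
drop 7:o onto {6:u}
ground layer = {0:u, 1:b, 2:c}
drop-orders for the pieces not yet dropped (sum over which currently-grounded one goes next):
  1 to go: {3} 1  {7} 1
  2 to go: {1,3} 1  {3,7} 2  {6,7} 1
  3 to go: {1,3,7} 3  {3,6,7} 3  {5,6,7} 1
  4 to go: {1,3,6,7} 6  {2,5,6,7} 1  {3,5,6,7} 4  {4,5,6,7} 1
  5 to go: {0,4,5,6,7} 1  {1,3,5,6,7} 10  {2,3,5,6,7} 5  {2,4,5,6,7} 2  {3,4,5,6,7} 5
  6 to go: {0,2,4,5,6,7} 3  {0,3,4,5,6,7} 6  {1,2,3,5,6,7} 15  {1,3,4,5,6,7} 15  {2,3,4,5,6,7} 12
  if 0:u drops first: 42 orders
  if 1:b drops first: 21 orders
  if 2:c drops first: 21 orders
heap linearizations: 84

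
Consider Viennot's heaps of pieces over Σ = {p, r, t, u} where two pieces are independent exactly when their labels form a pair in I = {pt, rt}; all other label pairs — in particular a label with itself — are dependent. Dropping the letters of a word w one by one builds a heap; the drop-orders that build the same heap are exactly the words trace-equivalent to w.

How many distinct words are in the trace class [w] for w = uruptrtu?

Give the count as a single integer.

6

0(u) covers ∅
1(r) covers 0:u
2(u) covers 1:r
3(p) covers 2:u
4(t) covers 2:u
5(r) covers 3:p
6(t) covers 4:t
7(u) covers 5:r, 6:t
floor of heap: 0:u
completions by unplaced set U, small U first (add the entries for U minus each lowest piece of U):
  |U|=1: {7}:1
  |U|=2: {5,7}:1  {6,7}:1
  |U|=3: {3,5,7}:1  {4,6,7}:1  {5,6,7}:2
  |U|=4: {3,5,6,7}:3  {4,5,6,7}:3
  |U|=5: {3,4,5,6,7}:6
  |U|=6: {2,3,4,5,6,7}:6
  start at 0(u): 6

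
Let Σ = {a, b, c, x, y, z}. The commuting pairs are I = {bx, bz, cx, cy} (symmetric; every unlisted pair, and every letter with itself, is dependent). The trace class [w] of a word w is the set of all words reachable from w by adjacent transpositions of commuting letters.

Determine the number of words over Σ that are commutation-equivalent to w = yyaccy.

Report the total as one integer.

3

drop 0:y onto floor
drop 1:y onto {0:y}
drop 2:a onto {1:y}
drop 3:c onto {2:a}
drop 4:c onto {3:c}
drop 5:y onto {2:a}
ground layer = {0:y}
drop-orders for the pieces not yet dropped (sum over which currently-grounded one goes next):
  1 to go: {4} 1  {5} 1
  2 to go: {3,4} 1  {4,5} 2
  3 to go: {3,4,5} 3
  4 to go: {2,3,4,5} 3
  if 0:y drops first: 3 orders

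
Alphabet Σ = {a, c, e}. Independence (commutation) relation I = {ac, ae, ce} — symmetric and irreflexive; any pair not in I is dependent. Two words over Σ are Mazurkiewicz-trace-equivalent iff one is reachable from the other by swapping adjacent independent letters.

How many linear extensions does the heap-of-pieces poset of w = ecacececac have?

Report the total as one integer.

2520

piece 0:e — minimal
piece 1:c — minimal
piece 2:a — minimal
piece 3:c rests on {1:c}
piece 4:e rests on {0:e}
piece 5:c rests on {3:c}
piece 6:e rests on {4:e}
piece 7:c rests on {5:c}
piece 8:a rests on {2:a}
piece 9:c rests on {7:c}
minimal pieces: {0:e, 1:c, 2:a}
ways to finish when only these pieces remain (= sum over removing one remaining piece with nothing left below it):
  1 left: {6}→1  {8}→1  {9}→1
  2 left: {2,8}→1  {4,6}→1  {6,8}→2  {6,9}→2  {7,9}→1  {8,9}→2
  3 left: {0,4,6}→1  {2,6,8}→3  {2,8,9}→3  {4,6,8}→3  {4,6,9}→3  {5,7,9}→1  {6,7,9}→3  {6,8,9}→6  {7,8,9}→3
  4 left: {0,4,6,8}→4  {0,4,6,9}→4  {2,4,6,8}→6  {2,6,8,9}→12  {2,7,8,9}→6  {3,5,7,9}→1  {4,6,7,9}→6  {4,6,8,9}→12  {5,6,7,9}→4  {5,7,8,9}→4  {6,7,8,9}→12
  5 left: {0,2,4,6,8}→10  {0,4,6,7,9}→10  {0,4,6,8,9}→20  {1,3,5,7,9}→1  {2,4,6,8,9}→30  {2,5,7,8,9}→10  {2,6,7,8,9}→30  {3,5,6,7,9}→5  {3,5,7,8,9}→5  {4,5,6,7,9}→10  {4,6,7,8,9}→30  {5,6,7,8,9}→20
  6 left: {0,2,4,6,8,9}→60  {0,4,5,6,7,9}→20  {0,4,6,7,8,9}→60  {1,3,5,6,7,9}→6  {1,3,5,7,8,9}→6  {2,3,5,7,8,9}→15  {2,4,6,7,8,9}→90  {2,5,6,7,8,9}→60  {3,4,5,6,7,9}→15  {3,5,6,7,8,9}→30  {4,5,6,7,8,9}→60
  7 left: {0,2,4,6,7,8,9}→210  {0,3,4,5,6,7,9}→35  {0,4,5,6,7,8,9}→140  {1,2,3,5,7,8,9}→21  {1,3,4,5,6,7,9}→21  {1,3,5,6,7,8,9}→42  {2,3,5,6,7,8,9}→105  {2,4,5,6,7,8,9}→210  {3,4,5,6,7,8,9}→105
  8 left: {0,1,3,4,5,6,7,9}→56  {0,2,4,5,6,7,8,9}→560  {0,3,4,5,6,7,8,9}→280  {1,2,3,5,6,7,8,9}→168  {1,3,4,5,6,7,8,9}→168  {2,3,4,5,6,7,8,9}→420
  placing 0:e first → 756 extensions
  placing 1:c first → 1260 extensions
  placing 2:a first → 504 extensions
total linear extensions = 2520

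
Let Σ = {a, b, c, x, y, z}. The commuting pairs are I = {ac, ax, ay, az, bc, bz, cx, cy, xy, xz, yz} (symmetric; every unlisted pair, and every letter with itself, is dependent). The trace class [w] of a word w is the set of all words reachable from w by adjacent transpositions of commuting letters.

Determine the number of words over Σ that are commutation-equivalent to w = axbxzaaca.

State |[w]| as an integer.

0(a) covers ∅
1(x) covers ∅
2(b) covers 0:a, 1:x
3(x) covers 2:b
4(z) covers ∅
5(a) covers 2:b
6(a) covers 5:a
7(c) covers 4:z
8(a) covers 6:a
floor of heap: 0:a, 1:x, 4:z
completions by unplaced set U, small U first (add the entries for U minus each lowest piece of U):
  |U|=1: {3}:1  {7}:1  {8}:1
  |U|=2: {3,7}:2  {3,8}:2  {4,7}:1  {6,8}:1  {7,8}:2
  |U|=3: {3,4,7}:3  {3,6,8}:3  {3,7,8}:6  {4,7,8}:3  {5,6,8}:1  {6,7,8}:3
  |U|=4: {3,4,7,8}:12  {3,5,6,8}:4  {3,6,7,8}:12  {4,6,7,8}:6  {5,6,7,8}:4
  |U|=5: {2,3,5,6,8}:4  {3,4,6,7,8}:30  {3,5,6,7,8}:20  {4,5,6,7,8}:10
  |U|=6: {0,2,3,5,6,8}:4  {1,2,3,5,6,8}:4  {2,3,5,6,7,8}:24  {3,4,5,6,7,8}:60
  |U|=7: {0,1,2,3,5,6,8}:8  {0,2,3,5,6,7,8}:28  {1,2,3,5,6,7,8}:28  {2,3,4,5,6,7,8}:84
  start at 0(a): 112
  start at 1(x): 112
  start at 4(z): 64
sum over floor = 288

288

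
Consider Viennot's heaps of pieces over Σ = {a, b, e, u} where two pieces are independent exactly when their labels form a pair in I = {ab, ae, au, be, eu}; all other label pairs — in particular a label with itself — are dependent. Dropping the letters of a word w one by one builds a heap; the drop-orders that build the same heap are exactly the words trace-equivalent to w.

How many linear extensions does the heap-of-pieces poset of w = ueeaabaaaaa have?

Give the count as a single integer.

0(u) covers ∅
1(e) covers ∅
2(e) covers 1:e
3(a) covers ∅
4(a) covers 3:a
5(b) covers 0:u
6(a) covers 4:a
7(a) covers 6:a
8(a) covers 7:a
9(a) covers 8:a
10(a) covers 9:a
floor of heap: 0:u, 1:e, 3:a
completions by unplaced set U, small U first (add the entries for U minus each lowest piece of U):
  |U|=1: {2}:1  {5}:1  {10}:1
  |U|=2: {0,5}:1  {1,2}:1  {2,5}:2  {2,10}:2  {5,10}:2  {9,10}:1
  |U|=3: {0,2,5}:3  {0,5,10}:3  {1,2,5}:3  {1,2,10}:3  {2,5,10}:6  {2,9,10}:3  {5,9,10}:3  {8,9,10}:1
  |U|=4: {0,1,2,5}:6  {0,2,5,10}:12  {0,5,9,10}:6  {1,2,5,10}:12  {1,2,9,10}:6  {2,5,9,10}:12  {2,8,9,10}:4  {5,8,9,10}:4  {7,8,9,10}:1
  |U|=5: {0,1,2,5,10}:30  {0,2,5,9,10}:30  {0,5,8,9,10}:10  {1,2,5,9,10}:30  {1,2,8,9,10}:10  {2,5,8,9,10}:20  {2,7,8,9,10}:5  {5,7,8,9,10}:5  {6,7,8,9,10}:1
  |U|=6: {0,1,2,5,9,10}:90  {0,2,5,8,9,10}:60  {0,5,7,8,9,10}:15  {1,2,5,8,9,10}:60  {1,2,7,8,9,10}:15  {2,5,7,8,9,10}:30  {2,6,7,8,9,10}:6  {4,6,7,8,9,10}:1  {5,6,7,8,9,10}:6
  |U|=7: {0,1,2,5,8,9,10}:210  {0,2,5,7,8,9,10}:105  {0,5,6,7,8,9,10}:21  {1,2,5,7,8,9,10}:105  {1,2,6,7,8,9,10}:21  {2,4,6,7,8,9,10}:7  {2,5,6,7,8,9,10}:42  {3,4,6,7,8,9,10}:1  {4,5,6,7,8,9,10}:7
  |U|=8: {0,1,2,5,7,8,9,10}:420  {0,2,5,6,7,8,9,10}:168  {0,4,5,6,7,8,9,10}:28  {1,2,4,6,7,8,9,10}:28  {1,2,5,6,7,8,9,10}:168  {2,3,4,6,7,8,9,10}:8  {2,4,5,6,7,8,9,10}:56  {3,4,5,6,7,8,9,10}:8
  |U|=9: {0,1,2,5,6,7,8,9,10}:756  {0,2,4,5,6,7,8,9,10}:252  {0,3,4,5,6,7,8,9,10}:36  {1,2,3,4,6,7,8,9,10}:36  {1,2,4,5,6,7,8,9,10}:252  {2,3,4,5,6,7,8,9,10}:72
  start at 0(u): 360
  start at 1(e): 360
  start at 3(a): 1260
sum over floor = 1980

1980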